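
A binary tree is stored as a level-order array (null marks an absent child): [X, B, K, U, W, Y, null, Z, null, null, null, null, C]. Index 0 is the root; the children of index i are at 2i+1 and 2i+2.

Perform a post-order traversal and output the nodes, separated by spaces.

Z U W B C Y K X

Post-order visits the left subtree, then the right subtree, then the node.
At X: go left to B.
  At B: go left to U.
    At U: go left to Z.
      Z is a leaf — visit Z.
    At U: no right child.
    Visit U.
  At B: go right to W.
    W is a leaf — visit W.
  Visit B.
At X: go right to K.
  At K: go left to Y.
    At Y: no left child.
    At Y: go right to C.
      C is a leaf — visit C.
    Visit Y.
  At K: no right child.
  Visit K.
Visit X.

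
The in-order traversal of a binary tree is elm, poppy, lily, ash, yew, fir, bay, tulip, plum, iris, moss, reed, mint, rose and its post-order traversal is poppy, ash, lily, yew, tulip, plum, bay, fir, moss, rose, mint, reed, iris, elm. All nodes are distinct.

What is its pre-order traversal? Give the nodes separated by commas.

elm, iris, fir, yew, lily, poppy, ash, bay, plum, tulip, reed, moss, mint, rose

The last element of post-order is the root; it splits in-order into left and right subtrees.
Root elm: left subtree has 0 nodes { }, right has 13 {poppy, lily, ash, yew, fir, bay, tulip, plum, iris, moss, reed, mint, rose}.
  Root iris: left subtree has 8 nodes {poppy, lily, ash, yew, fir, bay, tulip, plum}, right has 4 {moss, reed, mint, rose}.
    Root fir: left subtree has 4 nodes {poppy, lily, ash, yew}, right has 3 {bay, tulip, plum}.
      Root yew: left subtree has 3 nodes {poppy, lily, ash}, right has 0 { }.
        Root lily: left subtree has 1 node {poppy}, right has 1 {ash}.
      Root bay: left subtree has 0 nodes { }, right has 2 {tulip, plum}.
        Root plum: left subtree has 1 node {tulip}, right has 0 { }.
    Root reed: left subtree has 1 node {moss}, right has 2 {mint, rose}.
      Root mint: left subtree has 0 nodes { }, right has 1 {rose}.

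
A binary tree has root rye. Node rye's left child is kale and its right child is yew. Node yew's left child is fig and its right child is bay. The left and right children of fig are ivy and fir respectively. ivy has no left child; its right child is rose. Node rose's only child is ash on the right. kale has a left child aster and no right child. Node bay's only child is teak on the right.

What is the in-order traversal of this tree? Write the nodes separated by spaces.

aster kale rye ivy rose ash fig fir yew bay teak

In-order visits the left subtree, then the node, then the right subtree.
At rye: go left to kale.
  At kale: go left to aster.
    aster is a leaf — visit aster.
  Visit kale.
  At kale: no right child.
Visit rye.
At rye: go right to yew.
  At yew: go left to fig.
    At fig: go left to ivy.
      At ivy: no left child.
      Visit ivy.
      At ivy: go right to rose.
        At rose: no left child.
        Visit rose.
        At rose: go right to ash.
          ash is a leaf — visit ash.
    Visit fig.
    At fig: go right to fir.
      fir is a leaf — visit fir.
  Visit yew.
  At yew: go right to bay.
    At bay: no left child.
    Visit bay.
    At bay: go right to teak.
      teak is a leaf — visit teak.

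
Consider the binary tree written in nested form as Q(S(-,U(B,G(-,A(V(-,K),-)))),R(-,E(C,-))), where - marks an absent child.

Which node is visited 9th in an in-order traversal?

In-order visits the left subtree, then the node, then the right subtree.
At Q: go left to S.
  At S: no left child.
  Visit S.
  At S: go right to U.
    At U: go left to B.
      B is a leaf — visit B.
    Visit U.
    At U: go right to G.
      At G: no left child.
      Visit G.
      At G: go right to A.
        At A: go left to V.
          At V: no left child.
          Visit V.
          At V: go right to K.
            K is a leaf — visit K.
        Visit A.
        At A: no right child.
Visit Q.
At Q: go right to R.
  At R: no left child.
  Visit R.
  At R: go right to E.
    At E: go left to C.
      C is a leaf — visit C.
    Visit E.
    At E: no right child.
Full in-order sequence: S, B, U, G, V, K, A, Q, R, C, E.

R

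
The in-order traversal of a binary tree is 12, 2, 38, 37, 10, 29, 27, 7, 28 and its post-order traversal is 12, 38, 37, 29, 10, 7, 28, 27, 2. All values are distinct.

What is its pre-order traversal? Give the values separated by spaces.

The last element of post-order is the root; it splits in-order into left and right subtrees.
Root 2: left subtree has 1 node {12}, right has 7 {38, 37, 10, 29, 27, 7, 28}.
  Root 27: left subtree has 4 nodes {38, 37, 10, 29}, right has 2 {7, 28}.
    Root 10: left subtree has 2 nodes {38, 37}, right has 1 {29}.
      Root 37: left subtree has 1 node {38}, right has 0 { }.
    Root 28: left subtree has 1 node {7}, right has 0 { }.

2 12 27 10 37 38 29 28 7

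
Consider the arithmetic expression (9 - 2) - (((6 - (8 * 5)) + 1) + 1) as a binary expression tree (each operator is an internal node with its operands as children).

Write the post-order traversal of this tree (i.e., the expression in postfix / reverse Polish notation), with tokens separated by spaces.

Post-order on an expression tree gives postfix notation: for each operator, emit left operand, right operand, then the operator.

9 2 - 6 8 5 * - 1 + 1 + -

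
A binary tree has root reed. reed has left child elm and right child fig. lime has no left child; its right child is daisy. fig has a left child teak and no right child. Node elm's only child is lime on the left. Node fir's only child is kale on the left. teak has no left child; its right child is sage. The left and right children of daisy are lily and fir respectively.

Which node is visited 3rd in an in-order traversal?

daisy

In-order visits the left subtree, then the node, then the right subtree.
At reed: go left to elm.
  At elm: go left to lime.
    At lime: no left child.
    Visit lime.
    At lime: go right to daisy.
      At daisy: go left to lily.
        lily is a leaf — visit lily.
      Visit daisy.
      At daisy: go right to fir.
        At fir: go left to kale.
          kale is a leaf — visit kale.
        Visit fir.
        At fir: no right child.
  Visit elm.
  At elm: no right child.
Visit reed.
At reed: go right to fig.
  At fig: go left to teak.
    At teak: no left child.
    Visit teak.
    At teak: go right to sage.
      sage is a leaf — visit sage.
  Visit fig.
  At fig: no right child.
Full in-order sequence: lime, lily, daisy, kale, fir, elm, reed, teak, sage, fig.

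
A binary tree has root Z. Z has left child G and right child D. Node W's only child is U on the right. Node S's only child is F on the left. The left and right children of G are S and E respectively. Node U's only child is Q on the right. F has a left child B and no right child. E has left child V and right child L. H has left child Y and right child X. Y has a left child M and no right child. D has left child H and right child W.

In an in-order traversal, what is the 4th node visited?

G

In-order visits the left subtree, then the node, then the right subtree.
At Z: go left to G.
  At G: go left to S.
    At S: go left to F.
      At F: go left to B.
        B is a leaf — visit B.
      Visit F.
      At F: no right child.
    Visit S.
    At S: no right child.
  Visit G.
  At G: go right to E.
    At E: go left to V.
      V is a leaf — visit V.
    Visit E.
    At E: go right to L.
      L is a leaf — visit L.
Visit Z.
At Z: go right to D.
  At D: go left to H.
    At H: go left to Y.
      At Y: go left to M.
        M is a leaf — visit M.
      Visit Y.
      At Y: no right child.
    Visit H.
    At H: go right to X.
      X is a leaf — visit X.
  Visit D.
  At D: go right to W.
    At W: no left child.
    Visit W.
    At W: go right to U.
      At U: no left child.
      Visit U.
      At U: go right to Q.
        Q is a leaf — visit Q.
Full in-order sequence: B, F, S, G, V, E, L, Z, M, Y, H, X, D, W, U, Q.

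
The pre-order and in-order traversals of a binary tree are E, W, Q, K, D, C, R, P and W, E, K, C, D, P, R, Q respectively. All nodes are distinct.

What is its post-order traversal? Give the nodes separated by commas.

The first element of pre-order is the root; it splits in-order into left and right subtrees.
Root E: left subtree has 1 node {W}, right has 6 {K, C, D, P, R, Q}.
  Root Q: left subtree has 5 nodes {K, C, D, P, R}, right has 0 { }.
    Root K: left subtree has 0 nodes { }, right has 4 {C, D, P, R}.
      Root D: left subtree has 1 node {C}, right has 2 {P, R}.
        Root R: left subtree has 1 node {P}, right has 0 { }.

W, C, P, R, D, K, Q, E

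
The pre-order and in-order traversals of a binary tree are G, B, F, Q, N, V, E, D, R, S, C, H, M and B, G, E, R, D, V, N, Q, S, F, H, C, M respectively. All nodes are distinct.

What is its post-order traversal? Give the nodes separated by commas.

B, R, D, E, V, N, S, Q, H, M, C, F, G

The first element of pre-order is the root; it splits in-order into left and right subtrees.
Root G: left subtree has 1 node {B}, right has 11 {E, R, D, V, N, Q, S, F, H, C, M}.
  Root F: left subtree has 7 nodes {E, R, D, V, N, Q, S}, right has 3 {H, C, M}.
    Root Q: left subtree has 5 nodes {E, R, D, V, N}, right has 1 {S}.
      Root N: left subtree has 4 nodes {E, R, D, V}, right has 0 { }.
        Root V: left subtree has 3 nodes {E, R, D}, right has 0 { }.
          Root E: left subtree has 0 nodes { }, right has 2 {R, D}.
            Root D: left subtree has 1 node {R}, right has 0 { }.
    Root C: left subtree has 1 node {H}, right has 1 {M}.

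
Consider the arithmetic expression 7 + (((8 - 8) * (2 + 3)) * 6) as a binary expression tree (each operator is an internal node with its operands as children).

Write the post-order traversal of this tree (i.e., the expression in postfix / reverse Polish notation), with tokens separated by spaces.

Post-order on an expression tree gives postfix notation: for each operator, emit left operand, right operand, then the operator.

7 8 8 - 2 3 + * 6 * +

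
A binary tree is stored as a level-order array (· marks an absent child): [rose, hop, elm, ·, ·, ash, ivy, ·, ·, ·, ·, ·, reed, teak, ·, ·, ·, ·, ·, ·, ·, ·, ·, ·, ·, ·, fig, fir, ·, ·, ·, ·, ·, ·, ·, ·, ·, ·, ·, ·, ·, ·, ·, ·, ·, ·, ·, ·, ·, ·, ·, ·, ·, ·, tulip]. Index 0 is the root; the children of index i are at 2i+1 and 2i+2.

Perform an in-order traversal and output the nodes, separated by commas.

hop, rose, ash, reed, fig, tulip, elm, fir, teak, ivy

In-order visits the left subtree, then the node, then the right subtree.
At rose: go left to hop.
  hop is a leaf — visit hop.
Visit rose.
At rose: go right to elm.
  At elm: go left to ash.
    At ash: no left child.
    Visit ash.
    At ash: go right to reed.
      At reed: no left child.
      Visit reed.
      At reed: go right to fig.
        At fig: no left child.
        Visit fig.
        At fig: go right to tulip.
          tulip is a leaf — visit tulip.
  Visit elm.
  At elm: go right to ivy.
    At ivy: go left to teak.
      At teak: go left to fir.
        fir is a leaf — visit fir.
      Visit teak.
      At teak: no right child.
    Visit ivy.
    At ivy: no right child.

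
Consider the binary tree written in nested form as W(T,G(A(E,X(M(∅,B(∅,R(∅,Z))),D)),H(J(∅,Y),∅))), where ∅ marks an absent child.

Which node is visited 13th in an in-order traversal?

Y

In-order visits the left subtree, then the node, then the right subtree.
At W: go left to T.
  T is a leaf — visit T.
Visit W.
At W: go right to G.
  At G: go left to A.
    At A: go left to E.
      E is a leaf — visit E.
    Visit A.
    At A: go right to X.
      At X: go left to M.
        At M: no left child.
        Visit M.
        At M: go right to B.
          At B: no left child.
          Visit B.
          At B: go right to R.
            At R: no left child.
            Visit R.
            At R: go right to Z.
              Z is a leaf — visit Z.
      Visit X.
      At X: go right to D.
        D is a leaf — visit D.
  Visit G.
  At G: go right to H.
    At H: go left to J.
      At J: no left child.
      Visit J.
      At J: go right to Y.
        Y is a leaf — visit Y.
    Visit H.
    At H: no right child.
Full in-order sequence: T, W, E, A, M, B, R, Z, X, D, G, J, Y, H.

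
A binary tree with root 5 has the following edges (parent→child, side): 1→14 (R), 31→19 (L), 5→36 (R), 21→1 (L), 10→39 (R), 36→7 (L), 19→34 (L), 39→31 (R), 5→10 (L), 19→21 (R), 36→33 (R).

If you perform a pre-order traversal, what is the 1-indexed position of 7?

Pre-order visits the node, then its left subtree, then its right subtree.
Visit 5.
At 5: go left to 10.
  Visit 10.
  At 10: no left child.
  At 10: go right to 39.
    Visit 39.
    At 39: no left child.
    At 39: go right to 31.
      Visit 31.
      At 31: go left to 19.
        Visit 19.
        At 19: go left to 34.
          34 is a leaf — visit 34.
        At 19: go right to 21.
          Visit 21.
          At 21: go left to 1.
            Visit 1.
            At 1: no left child.
            At 1: go right to 14.
              14 is a leaf — visit 14.
          At 21: no right child.
      At 31: no right child.
At 5: go right to 36.
  Visit 36.
  At 36: go left to 7.
    7 is a leaf — visit 7.
  At 36: go right to 33.
    33 is a leaf — visit 33.
Full pre-order sequence: 5, 10, 39, 31, 19, 34, 21, 1, 14, 36, 7, 33.

11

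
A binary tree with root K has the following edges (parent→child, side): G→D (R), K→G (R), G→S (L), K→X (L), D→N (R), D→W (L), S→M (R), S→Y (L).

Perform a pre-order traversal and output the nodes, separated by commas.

K, X, G, S, Y, M, D, W, N

Pre-order visits the node, then its left subtree, then its right subtree.
Visit K.
At K: go left to X.
  X is a leaf — visit X.
At K: go right to G.
  Visit G.
  At G: go left to S.
    Visit S.
    At S: go left to Y.
      Y is a leaf — visit Y.
    At S: go right to M.
      M is a leaf — visit M.
  At G: go right to D.
    Visit D.
    At D: go left to W.
      W is a leaf — visit W.
    At D: go right to N.
      N is a leaf — visit N.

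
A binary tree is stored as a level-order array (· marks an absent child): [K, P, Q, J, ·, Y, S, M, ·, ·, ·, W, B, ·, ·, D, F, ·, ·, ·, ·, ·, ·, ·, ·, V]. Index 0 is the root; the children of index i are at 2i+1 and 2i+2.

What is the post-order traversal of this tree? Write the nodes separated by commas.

D, F, M, J, P, W, V, B, Y, S, Q, K

Post-order visits the left subtree, then the right subtree, then the node.
At K: go left to P.
  At P: go left to J.
    At J: go left to M.
      At M: go left to D.
        D is a leaf — visit D.
      At M: go right to F.
        F is a leaf — visit F.
      Visit M.
    At J: no right child.
    Visit J.
  At P: no right child.
  Visit P.
At K: go right to Q.
  At Q: go left to Y.
    At Y: go left to W.
      W is a leaf — visit W.
    At Y: go right to B.
      At B: go left to V.
        V is a leaf — visit V.
      At B: no right child.
      Visit B.
    Visit Y.
  At Q: go right to S.
    S is a leaf — visit S.
  Visit Q.
Visit K.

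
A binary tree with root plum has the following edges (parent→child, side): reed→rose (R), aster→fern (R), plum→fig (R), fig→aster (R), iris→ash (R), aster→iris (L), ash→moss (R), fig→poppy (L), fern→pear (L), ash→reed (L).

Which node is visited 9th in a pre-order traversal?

Pre-order visits the node, then its left subtree, then its right subtree.
Visit plum.
At plum: no left child.
At plum: go right to fig.
  Visit fig.
  At fig: go left to poppy.
    poppy is a leaf — visit poppy.
  At fig: go right to aster.
    Visit aster.
    At aster: go left to iris.
      Visit iris.
      At iris: no left child.
      At iris: go right to ash.
        Visit ash.
        At ash: go left to reed.
          Visit reed.
          At reed: no left child.
          At reed: go right to rose.
            rose is a leaf — visit rose.
        At ash: go right to moss.
          moss is a leaf — visit moss.
    At aster: go right to fern.
      Visit fern.
      At fern: go left to pear.
        pear is a leaf — visit pear.
      At fern: no right child.
Full pre-order sequence: plum, fig, poppy, aster, iris, ash, reed, rose, moss, fern, pear.

moss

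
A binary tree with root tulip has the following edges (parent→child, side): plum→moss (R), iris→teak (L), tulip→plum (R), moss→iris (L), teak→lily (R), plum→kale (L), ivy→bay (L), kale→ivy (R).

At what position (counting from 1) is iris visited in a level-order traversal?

Level-order visits nodes level by level from the root, left to right within each level.
Level 0: tulip
Level 1: plum
Level 2: kale, moss
Level 3: ivy, iris
Level 4: bay, teak
Level 5: lily
Full level-order sequence: tulip, plum, kale, moss, ivy, iris, bay, teak, lily.

6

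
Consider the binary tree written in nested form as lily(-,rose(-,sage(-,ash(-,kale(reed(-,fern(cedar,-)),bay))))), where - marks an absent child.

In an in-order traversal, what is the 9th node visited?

bay

In-order visits the left subtree, then the node, then the right subtree.
At lily: no left child.
Visit lily.
At lily: go right to rose.
  At rose: no left child.
  Visit rose.
  At rose: go right to sage.
    At sage: no left child.
    Visit sage.
    At sage: go right to ash.
      At ash: no left child.
      Visit ash.
      At ash: go right to kale.
        At kale: go left to reed.
          At reed: no left child.
          Visit reed.
          At reed: go right to fern.
            At fern: go left to cedar.
              cedar is a leaf — visit cedar.
            Visit fern.
            At fern: no right child.
        Visit kale.
        At kale: go right to bay.
          bay is a leaf — visit bay.
Full in-order sequence: lily, rose, sage, ash, reed, cedar, fern, kale, bay.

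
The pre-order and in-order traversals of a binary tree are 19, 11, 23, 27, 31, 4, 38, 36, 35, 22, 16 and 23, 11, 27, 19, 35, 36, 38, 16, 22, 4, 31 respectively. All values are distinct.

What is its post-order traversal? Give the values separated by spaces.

The first element of pre-order is the root; it splits in-order into left and right subtrees.
Root 19: left subtree has 3 nodes {23, 11, 27}, right has 7 {35, 36, 38, 16, 22, 4, 31}.
  Root 11: left subtree has 1 node {23}, right has 1 {27}.
  Root 31: left subtree has 6 nodes {35, 36, 38, 16, 22, 4}, right has 0 { }.
    Root 4: left subtree has 5 nodes {35, 36, 38, 16, 22}, right has 0 { }.
      Root 38: left subtree has 2 nodes {35, 36}, right has 2 {16, 22}.
        Root 36: left subtree has 1 node {35}, right has 0 { }.
        Root 22: left subtree has 1 node {16}, right has 0 { }.

23 27 11 35 36 16 22 38 4 31 19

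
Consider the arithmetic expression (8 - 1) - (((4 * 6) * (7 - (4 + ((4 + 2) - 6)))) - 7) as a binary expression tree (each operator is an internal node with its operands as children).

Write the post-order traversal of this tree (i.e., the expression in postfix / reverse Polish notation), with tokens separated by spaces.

8 1 - 4 6 * 7 4 4 2 + 6 - + - * 7 - -

Post-order on an expression tree gives postfix notation: for each operator, emit left operand, right operand, then the operator.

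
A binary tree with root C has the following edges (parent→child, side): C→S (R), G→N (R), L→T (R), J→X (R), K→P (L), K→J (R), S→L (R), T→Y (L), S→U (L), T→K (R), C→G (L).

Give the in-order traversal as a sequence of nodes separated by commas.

In-order visits the left subtree, then the node, then the right subtree.
At C: go left to G.
  At G: no left child.
  Visit G.
  At G: go right to N.
    N is a leaf — visit N.
Visit C.
At C: go right to S.
  At S: go left to U.
    U is a leaf — visit U.
  Visit S.
  At S: go right to L.
    At L: no left child.
    Visit L.
    At L: go right to T.
      At T: go left to Y.
        Y is a leaf — visit Y.
      Visit T.
      At T: go right to K.
        At K: go left to P.
          P is a leaf — visit P.
        Visit K.
        At K: go right to J.
          At J: no left child.
          Visit J.
          At J: go right to X.
            X is a leaf — visit X.

G, N, C, U, S, L, Y, T, P, K, J, X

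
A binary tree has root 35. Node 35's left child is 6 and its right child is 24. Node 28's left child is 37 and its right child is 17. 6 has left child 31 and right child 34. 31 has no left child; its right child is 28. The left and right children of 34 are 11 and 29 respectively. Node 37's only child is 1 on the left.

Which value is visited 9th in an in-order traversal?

29

In-order visits the left subtree, then the node, then the right subtree.
At 35: go left to 6.
  At 6: go left to 31.
    At 31: no left child.
    Visit 31.
    At 31: go right to 28.
      At 28: go left to 37.
        At 37: go left to 1.
          1 is a leaf — visit 1.
        Visit 37.
        At 37: no right child.
      Visit 28.
      At 28: go right to 17.
        17 is a leaf — visit 17.
  Visit 6.
  At 6: go right to 34.
    At 34: go left to 11.
      11 is a leaf — visit 11.
    Visit 34.
    At 34: go right to 29.
      29 is a leaf — visit 29.
Visit 35.
At 35: go right to 24.
  24 is a leaf — visit 24.
Full in-order sequence: 31, 1, 37, 28, 17, 6, 11, 34, 29, 35, 24.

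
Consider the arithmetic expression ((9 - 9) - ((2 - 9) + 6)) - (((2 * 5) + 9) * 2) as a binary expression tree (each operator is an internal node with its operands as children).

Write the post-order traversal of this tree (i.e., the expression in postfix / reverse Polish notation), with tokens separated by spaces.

Post-order on an expression tree gives postfix notation: for each operator, emit left operand, right operand, then the operator.

9 9 - 2 9 - 6 + - 2 5 * 9 + 2 * -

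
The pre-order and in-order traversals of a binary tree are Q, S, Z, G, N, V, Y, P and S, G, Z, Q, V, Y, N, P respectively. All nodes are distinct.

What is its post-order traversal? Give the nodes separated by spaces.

G Z S Y V P N Q

The first element of pre-order is the root; it splits in-order into left and right subtrees.
Root Q: left subtree has 3 nodes {S, G, Z}, right has 4 {V, Y, N, P}.
  Root S: left subtree has 0 nodes { }, right has 2 {G, Z}.
    Root Z: left subtree has 1 node {G}, right has 0 { }.
  Root N: left subtree has 2 nodes {V, Y}, right has 1 {P}.
    Root V: left subtree has 0 nodes { }, right has 1 {Y}.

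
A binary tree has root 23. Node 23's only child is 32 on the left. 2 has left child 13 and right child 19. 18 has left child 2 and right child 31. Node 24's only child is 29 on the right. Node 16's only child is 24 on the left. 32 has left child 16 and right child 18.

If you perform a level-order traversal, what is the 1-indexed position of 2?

Level-order visits nodes level by level from the root, left to right within each level.
Level 0: 23
Level 1: 32
Level 2: 16, 18
Level 3: 24, 2, 31
Level 4: 29, 13, 19
Full level-order sequence: 23, 32, 16, 18, 24, 2, 31, 29, 13, 19.

6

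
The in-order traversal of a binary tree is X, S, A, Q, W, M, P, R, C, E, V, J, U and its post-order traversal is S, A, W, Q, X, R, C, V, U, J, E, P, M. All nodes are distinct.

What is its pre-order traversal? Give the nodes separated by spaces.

M X Q A S W P E C R J V U

The last element of post-order is the root; it splits in-order into left and right subtrees.
Root M: left subtree has 5 nodes {X, S, A, Q, W}, right has 7 {P, R, C, E, V, J, U}.
  Root X: left subtree has 0 nodes { }, right has 4 {S, A, Q, W}.
    Root Q: left subtree has 2 nodes {S, A}, right has 1 {W}.
      Root A: left subtree has 1 node {S}, right has 0 { }.
  Root P: left subtree has 0 nodes { }, right has 6 {R, C, E, V, J, U}.
    Root E: left subtree has 2 nodes {R, C}, right has 3 {V, J, U}.
      Root C: left subtree has 1 node {R}, right has 0 { }.
      Root J: left subtree has 1 node {V}, right has 1 {U}.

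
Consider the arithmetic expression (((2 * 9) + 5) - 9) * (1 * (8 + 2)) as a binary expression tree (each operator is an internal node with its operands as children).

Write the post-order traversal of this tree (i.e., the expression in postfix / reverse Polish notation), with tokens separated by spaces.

Post-order on an expression tree gives postfix notation: for each operator, emit left operand, right operand, then the operator.

2 9 * 5 + 9 - 1 8 2 + * *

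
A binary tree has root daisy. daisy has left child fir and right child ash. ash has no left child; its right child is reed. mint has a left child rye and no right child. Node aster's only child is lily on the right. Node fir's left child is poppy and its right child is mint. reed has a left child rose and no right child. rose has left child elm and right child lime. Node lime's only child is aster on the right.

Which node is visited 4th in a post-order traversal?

Post-order visits the left subtree, then the right subtree, then the node.
At daisy: go left to fir.
  At fir: go left to poppy.
    poppy is a leaf — visit poppy.
  At fir: go right to mint.
    At mint: go left to rye.
      rye is a leaf — visit rye.
    At mint: no right child.
    Visit mint.
  Visit fir.
At daisy: go right to ash.
  At ash: no left child.
  At ash: go right to reed.
    At reed: go left to rose.
      At rose: go left to elm.
        elm is a leaf — visit elm.
      At rose: go right to lime.
        At lime: no left child.
        At lime: go right to aster.
          At aster: no left child.
          At aster: go right to lily.
            lily is a leaf — visit lily.
          Visit aster.
        Visit lime.
      Visit rose.
    At reed: no right child.
    Visit reed.
  Visit ash.
Visit daisy.
Full post-order sequence: poppy, rye, mint, fir, elm, lily, aster, lime, rose, reed, ash, daisy.

fir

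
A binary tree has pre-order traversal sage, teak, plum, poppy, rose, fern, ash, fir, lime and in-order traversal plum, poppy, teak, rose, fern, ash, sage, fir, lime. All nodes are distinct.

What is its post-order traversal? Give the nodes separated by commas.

The first element of pre-order is the root; it splits in-order into left and right subtrees.
Root sage: left subtree has 6 nodes {plum, poppy, teak, rose, fern, ash}, right has 2 {fir, lime}.
  Root teak: left subtree has 2 nodes {plum, poppy}, right has 3 {rose, fern, ash}.
    Root plum: left subtree has 0 nodes { }, right has 1 {poppy}.
    Root rose: left subtree has 0 nodes { }, right has 2 {fern, ash}.
      Root fern: left subtree has 0 nodes { }, right has 1 {ash}.
  Root fir: left subtree has 0 nodes { }, right has 1 {lime}.

poppy, plum, ash, fern, rose, teak, lime, fir, sage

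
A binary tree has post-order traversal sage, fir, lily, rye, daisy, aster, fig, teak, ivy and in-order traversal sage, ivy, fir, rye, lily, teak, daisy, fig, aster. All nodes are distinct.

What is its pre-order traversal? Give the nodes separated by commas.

ivy, sage, teak, rye, fir, lily, fig, daisy, aster

The last element of post-order is the root; it splits in-order into left and right subtrees.
Root ivy: left subtree has 1 node {sage}, right has 7 {fir, rye, lily, teak, daisy, fig, aster}.
  Root teak: left subtree has 3 nodes {fir, rye, lily}, right has 3 {daisy, fig, aster}.
    Root rye: left subtree has 1 node {fir}, right has 1 {lily}.
    Root fig: left subtree has 1 node {daisy}, right has 1 {aster}.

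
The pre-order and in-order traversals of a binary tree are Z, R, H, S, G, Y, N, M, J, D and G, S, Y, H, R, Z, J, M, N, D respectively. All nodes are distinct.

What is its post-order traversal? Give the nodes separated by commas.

G, Y, S, H, R, J, M, D, N, Z

The first element of pre-order is the root; it splits in-order into left and right subtrees.
Root Z: left subtree has 5 nodes {G, S, Y, H, R}, right has 4 {J, M, N, D}.
  Root R: left subtree has 4 nodes {G, S, Y, H}, right has 0 { }.
    Root H: left subtree has 3 nodes {G, S, Y}, right has 0 { }.
      Root S: left subtree has 1 node {G}, right has 1 {Y}.
  Root N: left subtree has 2 nodes {J, M}, right has 1 {D}.
    Root M: left subtree has 1 node {J}, right has 0 { }.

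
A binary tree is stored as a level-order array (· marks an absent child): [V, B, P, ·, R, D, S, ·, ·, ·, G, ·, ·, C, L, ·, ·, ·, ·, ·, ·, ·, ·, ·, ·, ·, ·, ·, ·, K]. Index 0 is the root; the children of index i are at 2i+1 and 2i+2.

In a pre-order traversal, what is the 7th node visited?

S

Pre-order visits the node, then its left subtree, then its right subtree.
Visit V.
At V: go left to B.
  Visit B.
  At B: no left child.
  At B: go right to R.
    Visit R.
    At R: no left child.
    At R: go right to G.
      G is a leaf — visit G.
At V: go right to P.
  Visit P.
  At P: go left to D.
    D is a leaf — visit D.
  At P: go right to S.
    Visit S.
    At S: go left to C.
      C is a leaf — visit C.
    At S: go right to L.
      Visit L.
      At L: go left to K.
        K is a leaf — visit K.
      At L: no right child.
Full pre-order sequence: V, B, R, G, P, D, S, C, L, K.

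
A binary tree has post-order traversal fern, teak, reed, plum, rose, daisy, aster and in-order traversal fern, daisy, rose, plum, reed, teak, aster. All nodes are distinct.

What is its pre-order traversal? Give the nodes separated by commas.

aster, daisy, fern, rose, plum, reed, teak

The last element of post-order is the root; it splits in-order into left and right subtrees.
Root aster: left subtree has 6 nodes {fern, daisy, rose, plum, reed, teak}, right has 0 { }.
  Root daisy: left subtree has 1 node {fern}, right has 4 {rose, plum, reed, teak}.
    Root rose: left subtree has 0 nodes { }, right has 3 {plum, reed, teak}.
      Root plum: left subtree has 0 nodes { }, right has 2 {reed, teak}.
        Root reed: left subtree has 0 nodes { }, right has 1 {teak}.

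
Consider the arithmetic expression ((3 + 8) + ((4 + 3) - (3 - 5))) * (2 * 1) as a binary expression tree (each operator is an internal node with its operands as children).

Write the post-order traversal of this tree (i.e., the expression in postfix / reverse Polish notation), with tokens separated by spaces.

Post-order on an expression tree gives postfix notation: for each operator, emit left operand, right operand, then the operator.

3 8 + 4 3 + 3 5 - - + 2 1 * *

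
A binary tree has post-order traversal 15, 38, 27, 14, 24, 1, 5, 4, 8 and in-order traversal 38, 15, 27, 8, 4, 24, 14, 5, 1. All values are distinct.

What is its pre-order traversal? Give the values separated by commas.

8, 27, 38, 15, 4, 5, 24, 14, 1

The last element of post-order is the root; it splits in-order into left and right subtrees.
Root 8: left subtree has 3 nodes {38, 15, 27}, right has 5 {4, 24, 14, 5, 1}.
  Root 27: left subtree has 2 nodes {38, 15}, right has 0 { }.
    Root 38: left subtree has 0 nodes { }, right has 1 {15}.
  Root 4: left subtree has 0 nodes { }, right has 4 {24, 14, 5, 1}.
    Root 5: left subtree has 2 nodes {24, 14}, right has 1 {1}.
      Root 24: left subtree has 0 nodes { }, right has 1 {14}.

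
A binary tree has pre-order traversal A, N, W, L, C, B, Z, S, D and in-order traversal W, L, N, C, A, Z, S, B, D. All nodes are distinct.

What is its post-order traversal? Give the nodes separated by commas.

L, W, C, N, S, Z, D, B, A

The first element of pre-order is the root; it splits in-order into left and right subtrees.
Root A: left subtree has 4 nodes {W, L, N, C}, right has 4 {Z, S, B, D}.
  Root N: left subtree has 2 nodes {W, L}, right has 1 {C}.
    Root W: left subtree has 0 nodes { }, right has 1 {L}.
  Root B: left subtree has 2 nodes {Z, S}, right has 1 {D}.
    Root Z: left subtree has 0 nodes { }, right has 1 {S}.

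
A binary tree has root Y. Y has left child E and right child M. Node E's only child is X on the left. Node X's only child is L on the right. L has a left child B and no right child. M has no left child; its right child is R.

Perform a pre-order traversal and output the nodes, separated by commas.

Pre-order visits the node, then its left subtree, then its right subtree.
Visit Y.
At Y: go left to E.
  Visit E.
  At E: go left to X.
    Visit X.
    At X: no left child.
    At X: go right to L.
      Visit L.
      At L: go left to B.
        B is a leaf — visit B.
      At L: no right child.
  At E: no right child.
At Y: go right to M.
  Visit M.
  At M: no left child.
  At M: go right to R.
    R is a leaf — visit R.

Y, E, X, L, B, M, R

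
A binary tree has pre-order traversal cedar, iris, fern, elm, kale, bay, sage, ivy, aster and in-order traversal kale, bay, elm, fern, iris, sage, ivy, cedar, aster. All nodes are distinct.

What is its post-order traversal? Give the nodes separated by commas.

The first element of pre-order is the root; it splits in-order into left and right subtrees.
Root cedar: left subtree has 7 nodes {kale, bay, elm, fern, iris, sage, ivy}, right has 1 {aster}.
  Root iris: left subtree has 4 nodes {kale, bay, elm, fern}, right has 2 {sage, ivy}.
    Root fern: left subtree has 3 nodes {kale, bay, elm}, right has 0 { }.
      Root elm: left subtree has 2 nodes {kale, bay}, right has 0 { }.
        Root kale: left subtree has 0 nodes { }, right has 1 {bay}.
    Root sage: left subtree has 0 nodes { }, right has 1 {ivy}.

bay, kale, elm, fern, ivy, sage, iris, aster, cedar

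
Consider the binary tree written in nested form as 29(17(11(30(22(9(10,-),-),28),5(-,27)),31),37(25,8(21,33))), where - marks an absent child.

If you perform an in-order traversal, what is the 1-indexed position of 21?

14

In-order visits the left subtree, then the node, then the right subtree.
At 29: go left to 17.
  At 17: go left to 11.
    At 11: go left to 30.
      At 30: go left to 22.
        At 22: go left to 9.
          At 9: go left to 10.
            10 is a leaf — visit 10.
          Visit 9.
          At 9: no right child.
        Visit 22.
        At 22: no right child.
      Visit 30.
      At 30: go right to 28.
        28 is a leaf — visit 28.
    Visit 11.
    At 11: go right to 5.
      At 5: no left child.
      Visit 5.
      At 5: go right to 27.
        27 is a leaf — visit 27.
  Visit 17.
  At 17: go right to 31.
    31 is a leaf — visit 31.
Visit 29.
At 29: go right to 37.
  At 37: go left to 25.
    25 is a leaf — visit 25.
  Visit 37.
  At 37: go right to 8.
    At 8: go left to 21.
      21 is a leaf — visit 21.
    Visit 8.
    At 8: go right to 33.
      33 is a leaf — visit 33.
Full in-order sequence: 10, 9, 22, 30, 28, 11, 5, 27, 17, 31, 29, 25, 37, 21, 8, 33.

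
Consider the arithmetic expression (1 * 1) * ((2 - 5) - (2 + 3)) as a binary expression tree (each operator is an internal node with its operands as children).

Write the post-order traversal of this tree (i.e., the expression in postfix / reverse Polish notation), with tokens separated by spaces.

1 1 * 2 5 - 2 3 + - *

Post-order on an expression tree gives postfix notation: for each operator, emit left operand, right operand, then the operator.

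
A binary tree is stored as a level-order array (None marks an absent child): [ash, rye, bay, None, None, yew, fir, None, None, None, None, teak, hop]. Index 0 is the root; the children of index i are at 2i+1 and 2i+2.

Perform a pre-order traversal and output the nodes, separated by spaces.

Pre-order visits the node, then its left subtree, then its right subtree.
Visit ash.
At ash: go left to rye.
  rye is a leaf — visit rye.
At ash: go right to bay.
  Visit bay.
  At bay: go left to yew.
    Visit yew.
    At yew: go left to teak.
      teak is a leaf — visit teak.
    At yew: go right to hop.
      hop is a leaf — visit hop.
  At bay: go right to fir.
    fir is a leaf — visit fir.

ash rye bay yew teak hop fir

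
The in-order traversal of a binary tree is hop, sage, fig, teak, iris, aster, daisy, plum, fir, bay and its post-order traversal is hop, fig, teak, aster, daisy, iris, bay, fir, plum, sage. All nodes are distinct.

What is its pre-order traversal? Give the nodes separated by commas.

The last element of post-order is the root; it splits in-order into left and right subtrees.
Root sage: left subtree has 1 node {hop}, right has 8 {fig, teak, iris, aster, daisy, plum, fir, bay}.
  Root plum: left subtree has 5 nodes {fig, teak, iris, aster, daisy}, right has 2 {fir, bay}.
    Root iris: left subtree has 2 nodes {fig, teak}, right has 2 {aster, daisy}.
      Root teak: left subtree has 1 node {fig}, right has 0 { }.
      Root daisy: left subtree has 1 node {aster}, right has 0 { }.
    Root fir: left subtree has 0 nodes { }, right has 1 {bay}.

sage, hop, plum, iris, teak, fig, daisy, aster, fir, bay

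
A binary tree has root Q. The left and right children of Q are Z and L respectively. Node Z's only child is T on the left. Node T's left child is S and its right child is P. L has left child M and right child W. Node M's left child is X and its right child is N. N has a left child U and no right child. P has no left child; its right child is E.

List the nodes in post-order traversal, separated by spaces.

S E P T Z X U N M W L Q

Post-order visits the left subtree, then the right subtree, then the node.
At Q: go left to Z.
  At Z: go left to T.
    At T: go left to S.
      S is a leaf — visit S.
    At T: go right to P.
      At P: no left child.
      At P: go right to E.
        E is a leaf — visit E.
      Visit P.
    Visit T.
  At Z: no right child.
  Visit Z.
At Q: go right to L.
  At L: go left to M.
    At M: go left to X.
      X is a leaf — visit X.
    At M: go right to N.
      At N: go left to U.
        U is a leaf — visit U.
      At N: no right child.
      Visit N.
    Visit M.
  At L: go right to W.
    W is a leaf — visit W.
  Visit L.
Visit Q.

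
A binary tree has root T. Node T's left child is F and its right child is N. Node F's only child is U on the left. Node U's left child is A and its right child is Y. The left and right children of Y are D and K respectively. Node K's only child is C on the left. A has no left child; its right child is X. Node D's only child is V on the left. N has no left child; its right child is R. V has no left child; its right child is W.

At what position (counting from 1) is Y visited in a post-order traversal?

8

Post-order visits the left subtree, then the right subtree, then the node.
At T: go left to F.
  At F: go left to U.
    At U: go left to A.
      At A: no left child.
      At A: go right to X.
        X is a leaf — visit X.
      Visit A.
    At U: go right to Y.
      At Y: go left to D.
        At D: go left to V.
          At V: no left child.
          At V: go right to W.
            W is a leaf — visit W.
          Visit V.
        At D: no right child.
        Visit D.
      At Y: go right to K.
        At K: go left to C.
          C is a leaf — visit C.
        At K: no right child.
        Visit K.
      Visit Y.
    Visit U.
  At F: no right child.
  Visit F.
At T: go right to N.
  At N: no left child.
  At N: go right to R.
    R is a leaf — visit R.
  Visit N.
Visit T.
Full post-order sequence: X, A, W, V, D, C, K, Y, U, F, R, N, T.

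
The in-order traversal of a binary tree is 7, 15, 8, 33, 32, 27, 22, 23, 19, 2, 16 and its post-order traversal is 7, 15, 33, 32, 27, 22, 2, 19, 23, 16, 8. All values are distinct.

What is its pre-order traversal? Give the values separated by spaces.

The last element of post-order is the root; it splits in-order into left and right subtrees.
Root 8: left subtree has 2 nodes {7, 15}, right has 8 {33, 32, 27, 22, 23, 19, 2, 16}.
  Root 15: left subtree has 1 node {7}, right has 0 { }.
  Root 16: left subtree has 7 nodes {33, 32, 27, 22, 23, 19, 2}, right has 0 { }.
    Root 23: left subtree has 4 nodes {33, 32, 27, 22}, right has 2 {19, 2}.
      Root 22: left subtree has 3 nodes {33, 32, 27}, right has 0 { }.
        Root 27: left subtree has 2 nodes {33, 32}, right has 0 { }.
          Root 32: left subtree has 1 node {33}, right has 0 { }.
      Root 19: left subtree has 0 nodes { }, right has 1 {2}.

8 15 7 16 23 22 27 32 33 19 2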